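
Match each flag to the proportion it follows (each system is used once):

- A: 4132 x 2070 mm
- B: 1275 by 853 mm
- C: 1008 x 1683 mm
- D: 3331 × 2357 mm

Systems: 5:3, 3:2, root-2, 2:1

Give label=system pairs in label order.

A=2:1, B=3:2, C=5:3, D=root-2

Ratios: A ≈ 1.996; B ≈ 1.495; C ≈ 1.670; D ≈ 1.413.
Targets: 5:3 ≈ 1.667; 3:2 ≈ 1.500; root-2 ≈ 1.414; 2:1 ≈ 2.000.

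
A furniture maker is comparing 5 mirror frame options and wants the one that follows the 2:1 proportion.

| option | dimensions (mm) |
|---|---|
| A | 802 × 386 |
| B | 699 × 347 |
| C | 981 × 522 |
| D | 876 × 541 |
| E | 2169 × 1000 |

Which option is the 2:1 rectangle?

B

Target 2:1 ≈ 2.000.
A: 2.078 (Δ0.078)  B: 2.014 (Δ0.014)  C: 1.879 (Δ0.121)  D: 1.619 (Δ0.381)  E: 2.169 (Δ0.169)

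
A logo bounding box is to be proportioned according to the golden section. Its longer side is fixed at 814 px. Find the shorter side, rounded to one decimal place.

golden ratio ≈ 1.61803.
Shorter side = 814 ÷ 1.61803 ≈ 503.081 → 503.1 px.

503.1 px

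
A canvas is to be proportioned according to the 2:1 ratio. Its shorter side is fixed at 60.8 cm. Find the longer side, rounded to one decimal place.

2:1 = 2.00000.
Longer side = 60.8 × 2.00000 ≈ 121.600 → 121.6 cm.

121.6 cm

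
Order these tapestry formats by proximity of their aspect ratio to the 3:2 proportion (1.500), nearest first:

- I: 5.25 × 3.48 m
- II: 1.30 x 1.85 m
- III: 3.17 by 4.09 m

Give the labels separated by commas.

Ratios: I = 5.25 / 3.48 ≈ 1.509; II = 1.85 / 1.30 ≈ 1.423; III = 4.09 / 3.17 ≈ 1.290.
|Δ from 1.500|: I 0.009; II 0.077; III 0.210.

I, II, III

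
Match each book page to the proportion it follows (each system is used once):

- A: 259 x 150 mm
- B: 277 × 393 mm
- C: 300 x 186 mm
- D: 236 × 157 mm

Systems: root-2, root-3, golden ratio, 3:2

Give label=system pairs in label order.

Ratios: A ≈ 1.727; B ≈ 1.419; C ≈ 1.613; D ≈ 1.503.
Targets: root-2 ≈ 1.414; root-3 ≈ 1.732; golden ratio ≈ 1.618; 3:2 ≈ 1.500.

A=root-3, B=root-2, C=golden ratio, D=3:2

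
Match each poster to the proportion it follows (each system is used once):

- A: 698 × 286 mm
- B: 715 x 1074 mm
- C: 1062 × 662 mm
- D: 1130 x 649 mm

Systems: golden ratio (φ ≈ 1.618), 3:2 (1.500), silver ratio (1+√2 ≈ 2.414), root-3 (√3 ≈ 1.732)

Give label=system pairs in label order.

A = 698/286 ≈ 2.441 → silver ratio (2.414)
B = 1074/715 ≈ 1.502 → 3:2 (1.500)
C = 1062/662 ≈ 1.604 → golden ratio (1.618)
D = 1130/649 ≈ 1.741 → root-3 (1.732)

A=silver ratio, B=3:2, C=golden ratio, D=root-3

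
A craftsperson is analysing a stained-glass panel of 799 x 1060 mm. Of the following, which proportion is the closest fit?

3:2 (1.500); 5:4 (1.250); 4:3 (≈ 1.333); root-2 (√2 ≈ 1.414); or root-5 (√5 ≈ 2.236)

Ratio = 1060 / 799 ≈ 1.327.
Distances: 3:2 1.500 (Δ 0.173); 5:4 1.250 (Δ 0.077); 4:3 1.333 (Δ 0.006); root-2 1.414 (Δ 0.087); root-5 2.236 (Δ 0.909).

4:3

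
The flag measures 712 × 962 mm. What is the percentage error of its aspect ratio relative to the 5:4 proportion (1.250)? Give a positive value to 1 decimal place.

8.1%

Ratio = 962 / 712 ≈ 1.3511.
Ideal 5:4 = 1.2500. |1.3511 − 1.2500| / 1.2500 ≈ 8.09% → 8.1%.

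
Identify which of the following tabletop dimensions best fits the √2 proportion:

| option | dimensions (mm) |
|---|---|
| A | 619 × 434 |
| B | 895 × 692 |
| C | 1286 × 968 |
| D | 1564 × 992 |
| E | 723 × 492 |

A

Ratios (long/short): A ≈ 1.426; B ≈ 1.293; C ≈ 1.329; D ≈ 1.577; E ≈ 1.470.
root-2 ≈ 1.414; option A is nearest (Δ 0.012).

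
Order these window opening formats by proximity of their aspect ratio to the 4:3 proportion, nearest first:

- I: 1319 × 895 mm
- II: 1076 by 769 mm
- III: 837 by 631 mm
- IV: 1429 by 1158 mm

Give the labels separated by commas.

I: 1319/895 ≈ 1.474 → |1.474 − 1.333| = 0.141
II: 1076/769 ≈ 1.399 → |1.399 − 1.333| = 0.066
III: 837/631 ≈ 1.326 → |1.326 − 1.333| = 0.007
IV: 1429/1158 ≈ 1.234 → |1.234 − 1.333| = 0.099

III, II, IV, I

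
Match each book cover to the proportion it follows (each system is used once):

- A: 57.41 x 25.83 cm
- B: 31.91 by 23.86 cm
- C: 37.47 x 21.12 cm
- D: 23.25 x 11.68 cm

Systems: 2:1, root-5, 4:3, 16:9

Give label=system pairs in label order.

Ratios: A ≈ 2.223; B ≈ 1.337; C ≈ 1.774; D ≈ 1.991.
Targets: 2:1 ≈ 2.000; root-5 ≈ 2.236; 4:3 ≈ 1.333; 16:9 ≈ 1.778.

A=root-5, B=4:3, C=16:9, D=2:1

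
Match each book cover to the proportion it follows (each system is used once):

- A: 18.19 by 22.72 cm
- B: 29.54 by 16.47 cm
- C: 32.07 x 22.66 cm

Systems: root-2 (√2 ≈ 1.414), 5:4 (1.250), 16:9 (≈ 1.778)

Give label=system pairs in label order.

Ratios: A ≈ 1.249; B ≈ 1.794; C ≈ 1.415.
Targets: root-2 ≈ 1.414; 5:4 ≈ 1.250; 16:9 ≈ 1.778.

A=5:4, B=16:9, C=root-2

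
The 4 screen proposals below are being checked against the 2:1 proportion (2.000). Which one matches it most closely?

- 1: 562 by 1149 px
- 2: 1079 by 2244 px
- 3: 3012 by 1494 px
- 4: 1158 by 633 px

Ratios (long/short): 1 ≈ 2.044; 2 ≈ 2.080; 3 ≈ 2.016; 4 ≈ 1.829.
2:1 ≈ 2.000; option 3 is nearest (Δ 0.016).

3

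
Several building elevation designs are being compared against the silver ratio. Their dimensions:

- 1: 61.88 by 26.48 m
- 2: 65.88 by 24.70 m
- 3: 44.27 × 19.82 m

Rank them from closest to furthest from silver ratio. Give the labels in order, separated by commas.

1, 3, 2

Ratios: 1 = 61.88 / 26.48 ≈ 2.337; 2 = 65.88 / 24.70 ≈ 2.667; 3 = 44.27 / 19.82 ≈ 2.234.
|Δ from 2.414|: 1 0.077; 2 0.253; 3 0.180.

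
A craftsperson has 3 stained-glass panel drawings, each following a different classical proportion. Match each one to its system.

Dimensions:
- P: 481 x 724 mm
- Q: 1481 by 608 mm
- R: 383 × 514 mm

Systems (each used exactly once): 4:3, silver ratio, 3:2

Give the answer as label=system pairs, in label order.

P=3:2, Q=silver ratio, R=4:3

P = 724/481 ≈ 1.505 → 3:2 (1.500)
Q = 1481/608 ≈ 2.436 → silver ratio (2.414)
R = 514/383 ≈ 1.342 → 4:3 (1.333)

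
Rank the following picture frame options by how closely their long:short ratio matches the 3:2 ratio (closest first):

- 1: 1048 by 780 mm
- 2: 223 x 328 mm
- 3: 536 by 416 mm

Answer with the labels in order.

1: 1048/780 ≈ 1.344 → |1.344 − 1.500| = 0.156
2: 328/223 ≈ 1.471 → |1.471 − 1.500| = 0.029
3: 536/416 ≈ 1.288 → |1.288 − 1.500| = 0.212

2, 1, 3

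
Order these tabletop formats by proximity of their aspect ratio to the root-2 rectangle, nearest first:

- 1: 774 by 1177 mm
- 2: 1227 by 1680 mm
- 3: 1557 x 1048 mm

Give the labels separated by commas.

2, 3, 1

Ratios: 1 = 1177 / 774 ≈ 1.521; 2 = 1680 / 1227 ≈ 1.369; 3 = 1557 / 1048 ≈ 1.486.
|Δ from 1.414|: 1 0.107; 2 0.045; 3 0.072.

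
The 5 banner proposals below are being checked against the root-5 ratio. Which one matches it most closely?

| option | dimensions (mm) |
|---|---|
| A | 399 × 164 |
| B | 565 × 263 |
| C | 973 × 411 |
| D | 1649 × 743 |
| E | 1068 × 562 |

Target root-5 ≈ 2.236.
A: 2.433 (Δ0.197)  B: 2.148 (Δ0.088)  C: 2.367 (Δ0.131)  D: 2.219 (Δ0.017)  E: 1.900 (Δ0.336)

D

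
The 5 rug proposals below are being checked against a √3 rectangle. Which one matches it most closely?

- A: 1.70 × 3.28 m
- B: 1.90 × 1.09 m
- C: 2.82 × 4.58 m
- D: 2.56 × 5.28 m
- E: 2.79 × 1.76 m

Target root-3 ≈ 1.732.
A: 1.929 (Δ0.197)  B: 1.743 (Δ0.011)  C: 1.624 (Δ0.108)  D: 2.062 (Δ0.330)  E: 1.585 (Δ0.147)

B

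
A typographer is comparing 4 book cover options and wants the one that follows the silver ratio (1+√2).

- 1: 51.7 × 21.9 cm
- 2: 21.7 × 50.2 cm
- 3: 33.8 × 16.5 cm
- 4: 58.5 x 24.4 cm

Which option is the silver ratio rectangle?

Ratios (long/short): 1 ≈ 2.361; 2 ≈ 2.313; 3 ≈ 2.048; 4 ≈ 2.398.
silver ratio ≈ 2.414; option 4 is nearest (Δ 0.016).

4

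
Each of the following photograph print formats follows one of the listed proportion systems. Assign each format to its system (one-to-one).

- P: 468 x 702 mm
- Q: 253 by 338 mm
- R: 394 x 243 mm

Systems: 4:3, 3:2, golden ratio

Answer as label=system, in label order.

Ratios: P ≈ 1.500; Q ≈ 1.336; R ≈ 1.621.
Targets: 4:3 ≈ 1.333; 3:2 ≈ 1.500; golden ratio ≈ 1.618.

P=3:2, Q=4:3, R=golden ratio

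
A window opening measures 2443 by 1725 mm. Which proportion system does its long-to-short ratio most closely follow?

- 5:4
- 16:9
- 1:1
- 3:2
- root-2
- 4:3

root-2

Ratio = 2443 / 1725 ≈ 1.416.
Distances: 5:4 1.250 (Δ 0.166); 16:9 1.778 (Δ 0.362); 1:1 1.000 (Δ 0.416); 3:2 1.500 (Δ 0.084); root-2 1.414 (Δ 0.002); 4:3 1.333 (Δ 0.083).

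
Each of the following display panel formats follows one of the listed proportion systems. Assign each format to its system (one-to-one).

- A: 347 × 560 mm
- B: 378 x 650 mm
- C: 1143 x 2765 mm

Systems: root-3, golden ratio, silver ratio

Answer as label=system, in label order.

A=golden ratio, B=root-3, C=silver ratio

A = 560/347 ≈ 1.614 → golden ratio (1.618)
B = 650/378 ≈ 1.720 → root-3 (1.732)
C = 2765/1143 ≈ 2.419 → silver ratio (2.414)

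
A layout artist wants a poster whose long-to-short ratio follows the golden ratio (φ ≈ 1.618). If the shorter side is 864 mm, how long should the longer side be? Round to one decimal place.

1398.0 mm

golden ratio ≈ 1.61803.
Longer side = 864 × 1.61803 ≈ 1397.978 → 1398.0 mm.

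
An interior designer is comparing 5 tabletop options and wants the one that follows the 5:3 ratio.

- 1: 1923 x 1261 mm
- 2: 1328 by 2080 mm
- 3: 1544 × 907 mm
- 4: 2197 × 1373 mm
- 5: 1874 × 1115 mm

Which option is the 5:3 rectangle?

Target 5:3 ≈ 1.667.
1: 1.525 (Δ0.142)  2: 1.566 (Δ0.101)  3: 1.702 (Δ0.035)  4: 1.600 (Δ0.067)  5: 1.681 (Δ0.014)

5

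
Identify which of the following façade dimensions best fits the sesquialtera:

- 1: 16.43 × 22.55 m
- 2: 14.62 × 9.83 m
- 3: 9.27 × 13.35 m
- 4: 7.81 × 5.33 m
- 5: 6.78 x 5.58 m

Target 3:2 ≈ 1.500.
1: 1.372 (Δ0.128)  2: 1.487 (Δ0.013)  3: 1.440 (Δ0.060)  4: 1.465 (Δ0.035)  5: 1.215 (Δ0.285)

2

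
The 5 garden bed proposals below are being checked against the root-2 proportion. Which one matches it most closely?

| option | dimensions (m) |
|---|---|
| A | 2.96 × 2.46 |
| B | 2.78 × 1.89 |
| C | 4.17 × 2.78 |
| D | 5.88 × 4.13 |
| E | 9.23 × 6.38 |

D

Target root-2 ≈ 1.414.
A: 1.203 (Δ0.211)  B: 1.471 (Δ0.057)  C: 1.500 (Δ0.086)  D: 1.424 (Δ0.010)  E: 1.447 (Δ0.033)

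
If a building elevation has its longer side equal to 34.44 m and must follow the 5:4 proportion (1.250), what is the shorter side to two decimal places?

27.55 m

5:4 = 1.25000.
Shorter side = 34.44 ÷ 1.25000 ≈ 27.5520 → 27.55 m.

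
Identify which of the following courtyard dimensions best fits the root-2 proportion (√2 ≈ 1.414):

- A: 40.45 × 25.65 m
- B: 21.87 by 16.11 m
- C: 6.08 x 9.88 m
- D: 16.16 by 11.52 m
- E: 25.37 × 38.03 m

Target root-2 ≈ 1.414.
A: 1.577 (Δ0.163)  B: 1.358 (Δ0.056)  C: 1.625 (Δ0.211)  D: 1.403 (Δ0.011)  E: 1.499 (Δ0.085)

D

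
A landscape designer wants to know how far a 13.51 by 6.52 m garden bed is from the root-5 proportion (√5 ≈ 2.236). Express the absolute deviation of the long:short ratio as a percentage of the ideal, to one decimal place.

7.3%

Ratio = 13.51 / 6.52 ≈ 2.0721.
Ideal root-5 ≈ 2.2361. |2.0721 − 2.2361| / 2.2361 ≈ 7.33% → 7.3%.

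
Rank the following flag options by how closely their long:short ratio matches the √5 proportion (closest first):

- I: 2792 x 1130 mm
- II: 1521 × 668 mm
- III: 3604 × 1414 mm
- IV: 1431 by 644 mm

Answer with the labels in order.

IV, II, I, III

Ratios: I = 2792 / 1130 ≈ 2.471; II = 1521 / 668 ≈ 2.277; III = 3604 / 1414 ≈ 2.549; IV = 1431 / 644 ≈ 2.222.
|Δ from 2.236|: I 0.235; II 0.041; III 0.313; IV 0.014.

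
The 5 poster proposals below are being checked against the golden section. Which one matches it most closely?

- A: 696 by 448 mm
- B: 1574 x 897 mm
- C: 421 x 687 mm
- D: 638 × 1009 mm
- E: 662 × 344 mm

Target golden ratio ≈ 1.618.
A: 1.554 (Δ0.064)  B: 1.755 (Δ0.137)  C: 1.632 (Δ0.014)  D: 1.582 (Δ0.036)  E: 1.924 (Δ0.306)

C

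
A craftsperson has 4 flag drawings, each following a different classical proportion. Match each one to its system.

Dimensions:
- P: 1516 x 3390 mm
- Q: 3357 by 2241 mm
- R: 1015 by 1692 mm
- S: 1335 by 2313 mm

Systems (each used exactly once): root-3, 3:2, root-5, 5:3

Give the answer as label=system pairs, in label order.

Ratios: P ≈ 2.236; Q ≈ 1.498; R ≈ 1.667; S ≈ 1.733.
Targets: root-3 ≈ 1.732; 3:2 ≈ 1.500; root-5 ≈ 2.236; 5:3 ≈ 1.667.

P=root-5, Q=3:2, R=5:3, S=root-3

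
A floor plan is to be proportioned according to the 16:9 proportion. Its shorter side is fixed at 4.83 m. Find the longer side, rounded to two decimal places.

8.59 m

16:9 ≈ 1.77778.
Longer side = 4.83 × 1.77778 ≈ 8.5867 → 8.59 m.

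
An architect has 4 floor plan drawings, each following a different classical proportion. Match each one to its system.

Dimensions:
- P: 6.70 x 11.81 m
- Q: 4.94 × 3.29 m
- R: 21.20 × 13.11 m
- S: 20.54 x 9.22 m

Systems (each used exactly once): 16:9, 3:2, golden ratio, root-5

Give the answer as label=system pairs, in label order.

P=16:9, Q=3:2, R=golden ratio, S=root-5

P = 11.81/6.70 ≈ 1.763 → 16:9 (1.778)
Q = 4.94/3.29 ≈ 1.502 → 3:2 (1.500)
R = 21.20/13.11 ≈ 1.617 → golden ratio (1.618)
S = 20.54/9.22 ≈ 2.228 → root-5 (2.236)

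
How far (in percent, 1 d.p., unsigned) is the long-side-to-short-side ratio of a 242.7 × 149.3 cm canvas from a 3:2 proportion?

8.4%

Ratio = 242.7 / 149.3 ≈ 1.6256.
Ideal 3:2 = 1.5000. |1.6256 − 1.5000| / 1.5000 ≈ 8.37% → 8.4%.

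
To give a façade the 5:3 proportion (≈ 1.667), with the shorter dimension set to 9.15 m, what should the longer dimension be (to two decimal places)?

15.25 m

5:3 ≈ 1.66667.
Longer side = 9.15 × 1.66667 ≈ 15.2500 → 15.25 m.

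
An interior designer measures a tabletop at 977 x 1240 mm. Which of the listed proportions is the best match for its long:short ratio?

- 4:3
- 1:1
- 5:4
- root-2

5:4

Ratio = 1240 / 977 ≈ 1.269.
Distances: 4:3 1.333 (Δ 0.064); 1:1 1.000 (Δ 0.269); 5:4 1.250 (Δ 0.019); root-2 1.414 (Δ 0.145).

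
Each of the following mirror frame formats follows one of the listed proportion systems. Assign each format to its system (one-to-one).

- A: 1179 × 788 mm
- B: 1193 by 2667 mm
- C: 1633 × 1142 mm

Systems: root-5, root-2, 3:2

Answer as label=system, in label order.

Ratios: A ≈ 1.496; B ≈ 2.236; C ≈ 1.430.
Targets: root-5 ≈ 2.236; root-2 ≈ 1.414; 3:2 ≈ 1.500.

A=3:2, B=root-5, C=root-2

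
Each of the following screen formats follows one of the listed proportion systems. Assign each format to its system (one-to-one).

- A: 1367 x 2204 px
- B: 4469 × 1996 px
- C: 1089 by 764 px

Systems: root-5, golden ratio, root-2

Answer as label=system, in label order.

A=golden ratio, B=root-5, C=root-2

A = 2204/1367 ≈ 1.612 → golden ratio (1.618)
B = 4469/1996 ≈ 2.239 → root-5 (2.236)
C = 1089/764 ≈ 1.425 → root-2 (1.414)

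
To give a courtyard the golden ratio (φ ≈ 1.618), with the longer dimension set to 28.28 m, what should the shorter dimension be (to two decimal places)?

golden ratio ≈ 1.61803.
Shorter side = 28.28 ÷ 1.61803 ≈ 17.4780 → 17.48 m.

17.48 m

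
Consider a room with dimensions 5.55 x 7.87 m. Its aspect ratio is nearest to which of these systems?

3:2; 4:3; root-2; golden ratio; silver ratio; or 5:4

root-2

7.87/5.55 ≈ 1.418. Nearest candidates are root-2 (1.414, off by 0.004) and 3:2 (1.500, off by 0.082).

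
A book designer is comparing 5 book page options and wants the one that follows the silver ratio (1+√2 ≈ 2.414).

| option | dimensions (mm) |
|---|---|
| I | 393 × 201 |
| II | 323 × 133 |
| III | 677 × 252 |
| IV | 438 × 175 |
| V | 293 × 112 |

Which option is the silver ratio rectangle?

Ratios (long/short): I ≈ 1.955; II ≈ 2.429; III ≈ 2.687; IV ≈ 2.503; V ≈ 2.616.
silver ratio ≈ 2.414; option II is nearest (Δ 0.015).

II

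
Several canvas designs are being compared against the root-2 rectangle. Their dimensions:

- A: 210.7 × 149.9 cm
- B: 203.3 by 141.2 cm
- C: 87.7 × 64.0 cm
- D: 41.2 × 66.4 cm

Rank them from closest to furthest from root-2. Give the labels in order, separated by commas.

Ratios: A = 210.7 / 149.9 ≈ 1.406; B = 203.3 / 141.2 ≈ 1.440; C = 87.7 / 64.0 ≈ 1.370; D = 66.4 / 41.2 ≈ 1.612.
|Δ from 1.414|: A 0.008; B 0.026; C 0.044; D 0.198.

A, B, C, D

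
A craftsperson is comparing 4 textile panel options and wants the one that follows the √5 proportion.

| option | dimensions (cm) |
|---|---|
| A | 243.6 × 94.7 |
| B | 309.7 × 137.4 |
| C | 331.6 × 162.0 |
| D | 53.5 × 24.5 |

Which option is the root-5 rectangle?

Target root-5 ≈ 2.236.
A: 2.572 (Δ0.336)  B: 2.254 (Δ0.018)  C: 2.047 (Δ0.189)  D: 2.184 (Δ0.052)

B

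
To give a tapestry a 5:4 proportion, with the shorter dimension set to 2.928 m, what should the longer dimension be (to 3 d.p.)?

5:4 = 1.25000.
Longer side = 2.928 × 1.25000 ≈ 3.66000 → 3.660 m.

3.660 m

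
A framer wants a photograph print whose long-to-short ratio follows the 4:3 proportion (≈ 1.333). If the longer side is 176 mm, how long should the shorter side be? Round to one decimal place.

4:3 ≈ 1.33333.
Shorter side = 176 ÷ 1.33333 ≈ 132.000 → 132.0 mm.

132.0 mm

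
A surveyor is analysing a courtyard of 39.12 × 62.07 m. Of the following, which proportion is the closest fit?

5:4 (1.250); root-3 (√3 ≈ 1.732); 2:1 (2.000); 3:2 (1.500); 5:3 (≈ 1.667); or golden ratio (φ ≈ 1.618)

62.07/39.12 ≈ 1.587. Nearest candidates are golden ratio (1.618, off by 0.031) and 5:3 (1.667, off by 0.080).

golden ratio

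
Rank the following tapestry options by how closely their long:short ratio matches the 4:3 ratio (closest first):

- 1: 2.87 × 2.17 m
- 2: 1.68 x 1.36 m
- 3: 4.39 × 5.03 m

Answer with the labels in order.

1, 2, 3

1: 2.87/2.17 ≈ 1.323 → |1.323 − 1.333| = 0.010
2: 1.68/1.36 ≈ 1.235 → |1.235 − 1.333| = 0.098
3: 5.03/4.39 ≈ 1.146 → |1.146 − 1.333| = 0.187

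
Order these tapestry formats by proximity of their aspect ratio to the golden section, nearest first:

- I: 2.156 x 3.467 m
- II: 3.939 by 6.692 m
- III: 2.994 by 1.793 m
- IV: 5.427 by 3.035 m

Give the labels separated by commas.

I, III, II, IV

I: 3.467/2.156 ≈ 1.608 → |1.608 − 1.618| = 0.010
II: 6.692/3.939 ≈ 1.699 → |1.699 − 1.618| = 0.081
III: 2.994/1.793 ≈ 1.670 → |1.670 − 1.618| = 0.052
IV: 5.427/3.035 ≈ 1.788 → |1.788 − 1.618| = 0.170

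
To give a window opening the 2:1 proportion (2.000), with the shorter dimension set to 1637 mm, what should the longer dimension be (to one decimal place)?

2:1 = 2.00000.
Longer side = 1637 × 2.00000 ≈ 3274.000 → 3274.0 mm.

3274.0 mm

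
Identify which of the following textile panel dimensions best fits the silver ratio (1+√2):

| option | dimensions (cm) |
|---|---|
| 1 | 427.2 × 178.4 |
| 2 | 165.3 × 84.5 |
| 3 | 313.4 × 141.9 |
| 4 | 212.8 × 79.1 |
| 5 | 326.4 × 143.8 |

Ratios (long/short): 1 ≈ 2.395; 2 ≈ 1.956; 3 ≈ 2.209; 4 ≈ 2.690; 5 ≈ 2.270.
silver ratio ≈ 2.414; option 1 is nearest (Δ 0.019).

1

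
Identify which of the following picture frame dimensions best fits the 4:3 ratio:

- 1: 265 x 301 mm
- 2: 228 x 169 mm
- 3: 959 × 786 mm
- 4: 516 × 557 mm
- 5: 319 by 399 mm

2

Ratios (long/short): 1 ≈ 1.136; 2 ≈ 1.349; 3 ≈ 1.220; 4 ≈ 1.079; 5 ≈ 1.251.
4:3 ≈ 1.333; option 2 is nearest (Δ 0.016).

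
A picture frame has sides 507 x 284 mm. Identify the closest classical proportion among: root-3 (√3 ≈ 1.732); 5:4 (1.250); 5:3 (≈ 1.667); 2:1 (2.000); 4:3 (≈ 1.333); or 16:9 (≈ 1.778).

Ratio = 507 / 284 ≈ 1.785.
Distances: root-3 1.732 (Δ 0.053); 5:4 1.250 (Δ 0.535); 5:3 1.667 (Δ 0.118); 2:1 2.000 (Δ 0.215); 4:3 1.333 (Δ 0.452); 16:9 1.778 (Δ 0.007).

16:9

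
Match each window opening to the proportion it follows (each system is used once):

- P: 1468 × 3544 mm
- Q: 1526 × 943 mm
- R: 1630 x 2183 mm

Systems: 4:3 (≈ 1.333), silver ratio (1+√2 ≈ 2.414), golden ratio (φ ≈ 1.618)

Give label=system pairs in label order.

P=silver ratio, Q=golden ratio, R=4:3

Ratios: P ≈ 2.414; Q ≈ 1.618; R ≈ 1.339.
Targets: 4:3 ≈ 1.333; silver ratio ≈ 2.414; golden ratio ≈ 1.618.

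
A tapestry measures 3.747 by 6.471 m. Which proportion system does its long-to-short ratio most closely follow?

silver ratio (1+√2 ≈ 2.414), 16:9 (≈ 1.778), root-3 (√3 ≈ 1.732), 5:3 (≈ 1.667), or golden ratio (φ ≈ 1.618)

Ratio = 6.471 / 3.747 ≈ 1.727.
Distances: silver ratio 2.414 (Δ 0.687); 16:9 1.778 (Δ 0.051); root-3 1.732 (Δ 0.005); 5:3 1.667 (Δ 0.060); golden ratio 1.618 (Δ 0.109).

root-3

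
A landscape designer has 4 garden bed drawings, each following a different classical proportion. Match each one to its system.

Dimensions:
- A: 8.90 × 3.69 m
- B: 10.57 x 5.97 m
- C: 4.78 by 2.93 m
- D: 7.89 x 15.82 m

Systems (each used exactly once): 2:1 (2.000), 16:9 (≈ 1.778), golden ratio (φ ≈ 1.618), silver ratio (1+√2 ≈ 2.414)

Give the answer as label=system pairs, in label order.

A=silver ratio, B=16:9, C=golden ratio, D=2:1

A = 8.90/3.69 ≈ 2.412 → silver ratio (2.414)
B = 10.57/5.97 ≈ 1.771 → 16:9 (1.778)
C = 4.78/2.93 ≈ 1.631 → golden ratio (1.618)
D = 15.82/7.89 ≈ 2.005 → 2:1 (2.000)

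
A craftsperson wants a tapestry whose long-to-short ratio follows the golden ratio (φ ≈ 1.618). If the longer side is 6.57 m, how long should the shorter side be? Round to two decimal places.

golden ratio ≈ 1.61803.
Shorter side = 6.57 ÷ 1.61803 ≈ 4.0605 → 4.06 m.

4.06 m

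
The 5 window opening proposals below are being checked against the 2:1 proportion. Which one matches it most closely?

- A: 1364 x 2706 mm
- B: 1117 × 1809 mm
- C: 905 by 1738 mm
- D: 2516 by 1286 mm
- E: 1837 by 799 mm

Ratios (long/short): A ≈ 1.984; B ≈ 1.620; C ≈ 1.920; D ≈ 1.956; E ≈ 2.299.
2:1 ≈ 2.000; option A is nearest (Δ 0.016).

A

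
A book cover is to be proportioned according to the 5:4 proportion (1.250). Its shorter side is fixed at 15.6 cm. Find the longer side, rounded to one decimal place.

5:4 = 1.25000.
Longer side = 15.6 × 1.25000 ≈ 19.500 → 19.5 cm.

19.5 cm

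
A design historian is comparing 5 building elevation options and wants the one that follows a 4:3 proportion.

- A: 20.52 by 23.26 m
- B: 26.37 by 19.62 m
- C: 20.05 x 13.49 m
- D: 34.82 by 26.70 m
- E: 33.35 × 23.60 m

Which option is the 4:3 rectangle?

Target 4:3 ≈ 1.333.
A: 1.134 (Δ0.199)  B: 1.344 (Δ0.011)  C: 1.486 (Δ0.153)  D: 1.304 (Δ0.029)  E: 1.413 (Δ0.080)

B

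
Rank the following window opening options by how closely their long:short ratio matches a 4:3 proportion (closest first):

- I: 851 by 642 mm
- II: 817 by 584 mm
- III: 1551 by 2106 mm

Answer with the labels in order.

I, III, II

Ratios: I = 851 / 642 ≈ 1.326; II = 817 / 584 ≈ 1.399; III = 2106 / 1551 ≈ 1.358.
|Δ from 1.333|: I 0.007; II 0.066; III 0.025.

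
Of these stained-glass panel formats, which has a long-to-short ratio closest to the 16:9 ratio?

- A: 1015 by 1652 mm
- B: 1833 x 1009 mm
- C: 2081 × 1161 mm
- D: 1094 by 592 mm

C

Ratios (long/short): A ≈ 1.628; B ≈ 1.817; C ≈ 1.792; D ≈ 1.848.
16:9 ≈ 1.778; option C is nearest (Δ 0.014).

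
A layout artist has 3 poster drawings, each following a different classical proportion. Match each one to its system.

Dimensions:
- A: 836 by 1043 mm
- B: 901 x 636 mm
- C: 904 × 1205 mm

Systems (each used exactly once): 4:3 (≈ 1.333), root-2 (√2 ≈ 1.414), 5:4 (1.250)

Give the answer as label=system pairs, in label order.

A = 1043/836 ≈ 1.248 → 5:4 (1.250)
B = 901/636 ≈ 1.417 → root-2 (1.414)
C = 1205/904 ≈ 1.333 → 4:3 (1.333)

A=5:4, B=root-2, C=4:3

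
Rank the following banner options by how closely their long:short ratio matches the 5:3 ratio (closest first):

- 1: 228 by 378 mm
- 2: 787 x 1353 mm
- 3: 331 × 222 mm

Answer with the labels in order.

1, 2, 3

1: 378/228 ≈ 1.658 → |1.658 − 1.667| = 0.009
2: 1353/787 ≈ 1.719 → |1.719 − 1.667| = 0.052
3: 331/222 ≈ 1.491 → |1.491 − 1.667| = 0.176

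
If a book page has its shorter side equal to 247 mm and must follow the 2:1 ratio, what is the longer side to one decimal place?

2:1 = 2.00000.
Longer side = 247 × 2.00000 ≈ 494.000 → 494.0 mm.

494.0 mm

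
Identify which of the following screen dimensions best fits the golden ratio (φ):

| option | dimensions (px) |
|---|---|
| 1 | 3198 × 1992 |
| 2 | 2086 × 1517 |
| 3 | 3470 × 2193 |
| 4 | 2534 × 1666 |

Ratios (long/short): 1 ≈ 1.605; 2 ≈ 1.375; 3 ≈ 1.582; 4 ≈ 1.521.
golden ratio ≈ 1.618; option 1 is nearest (Δ 0.013).

1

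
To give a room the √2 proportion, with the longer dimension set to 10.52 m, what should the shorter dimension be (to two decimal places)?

root-2 ≈ 1.41421.
Shorter side = 10.52 ÷ 1.41421 ≈ 7.4388 → 7.44 m.

7.44 m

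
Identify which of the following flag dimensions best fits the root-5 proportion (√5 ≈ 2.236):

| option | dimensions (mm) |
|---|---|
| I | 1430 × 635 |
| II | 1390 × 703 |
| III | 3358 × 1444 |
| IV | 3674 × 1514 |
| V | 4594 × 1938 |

Target root-5 ≈ 2.236.
I: 2.252 (Δ0.016)  II: 1.977 (Δ0.259)  III: 2.325 (Δ0.089)  IV: 2.427 (Δ0.191)  V: 2.370 (Δ0.134)

I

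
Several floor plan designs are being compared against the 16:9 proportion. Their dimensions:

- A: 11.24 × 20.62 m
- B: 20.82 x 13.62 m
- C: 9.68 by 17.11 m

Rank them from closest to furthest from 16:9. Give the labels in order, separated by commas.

C, A, B

A: 20.62/11.24 ≈ 1.835 → |1.835 − 1.778| = 0.057
B: 20.82/13.62 ≈ 1.529 → |1.529 − 1.778| = 0.249
C: 17.11/9.68 ≈ 1.768 → |1.768 − 1.778| = 0.010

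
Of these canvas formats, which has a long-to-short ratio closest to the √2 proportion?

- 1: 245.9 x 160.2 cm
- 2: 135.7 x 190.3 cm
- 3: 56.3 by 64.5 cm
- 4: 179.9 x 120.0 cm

2

Target root-2 ≈ 1.414.
1: 1.535 (Δ0.121)  2: 1.402 (Δ0.012)  3: 1.146 (Δ0.268)  4: 1.499 (Δ0.085)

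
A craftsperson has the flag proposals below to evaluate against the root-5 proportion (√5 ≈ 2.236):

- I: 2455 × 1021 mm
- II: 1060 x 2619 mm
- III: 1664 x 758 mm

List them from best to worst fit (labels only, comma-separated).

I: 2455/1021 ≈ 2.405 → |2.405 − 2.236| = 0.169
II: 2619/1060 ≈ 2.471 → |2.471 − 2.236| = 0.235
III: 1664/758 ≈ 2.195 → |2.195 − 2.236| = 0.041

III, I, II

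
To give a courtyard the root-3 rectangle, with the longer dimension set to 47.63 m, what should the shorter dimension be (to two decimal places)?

27.50 m

root-3 ≈ 1.73205.
Shorter side = 47.63 ÷ 1.73205 ≈ 27.4992 → 27.50 m.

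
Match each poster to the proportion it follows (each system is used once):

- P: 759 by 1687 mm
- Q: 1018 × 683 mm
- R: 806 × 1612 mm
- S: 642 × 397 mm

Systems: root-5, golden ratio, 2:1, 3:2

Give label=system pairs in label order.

P=root-5, Q=3:2, R=2:1, S=golden ratio

P = 1687/759 ≈ 2.223 → root-5 (2.236)
Q = 1018/683 ≈ 1.490 → 3:2 (1.500)
R = 1612/806 ≈ 2.000 → 2:1 (2.000)
S = 642/397 ≈ 1.617 → golden ratio (1.618)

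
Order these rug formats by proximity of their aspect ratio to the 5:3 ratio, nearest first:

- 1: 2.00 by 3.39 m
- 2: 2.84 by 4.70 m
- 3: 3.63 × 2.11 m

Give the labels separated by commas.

Ratios: 1 = 3.39 / 2.00 ≈ 1.695; 2 = 4.70 / 2.84 ≈ 1.655; 3 = 3.63 / 2.11 ≈ 1.720.
|Δ from 1.667|: 1 0.028; 2 0.012; 3 0.053.

2, 1, 3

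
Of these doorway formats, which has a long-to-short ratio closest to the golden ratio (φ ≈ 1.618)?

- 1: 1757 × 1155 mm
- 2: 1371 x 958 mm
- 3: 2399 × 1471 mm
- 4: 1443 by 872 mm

3

Target golden ratio ≈ 1.618.
1: 1.521 (Δ0.097)  2: 1.431 (Δ0.187)  3: 1.631 (Δ0.013)  4: 1.655 (Δ0.037)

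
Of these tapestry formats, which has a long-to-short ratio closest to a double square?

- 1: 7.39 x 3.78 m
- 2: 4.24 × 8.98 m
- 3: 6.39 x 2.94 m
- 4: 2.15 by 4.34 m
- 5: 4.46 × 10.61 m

Target 2:1 ≈ 2.000.
1: 1.955 (Δ0.045)  2: 2.118 (Δ0.118)  3: 2.173 (Δ0.173)  4: 2.019 (Δ0.019)  5: 2.379 (Δ0.379)

4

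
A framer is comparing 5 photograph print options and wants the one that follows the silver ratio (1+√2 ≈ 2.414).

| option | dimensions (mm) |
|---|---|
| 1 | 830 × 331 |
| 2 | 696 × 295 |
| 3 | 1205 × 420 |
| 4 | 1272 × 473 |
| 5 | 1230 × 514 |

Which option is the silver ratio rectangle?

5

Ratios (long/short): 1 ≈ 2.508; 2 ≈ 2.359; 3 ≈ 2.869; 4 ≈ 2.689; 5 ≈ 2.393.
silver ratio ≈ 2.414; option 5 is nearest (Δ 0.021).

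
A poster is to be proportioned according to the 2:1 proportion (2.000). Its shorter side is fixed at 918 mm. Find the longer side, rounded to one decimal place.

1836.0 mm

2:1 = 2.00000.
Longer side = 918 × 2.00000 ≈ 1836.000 → 1836.0 mm.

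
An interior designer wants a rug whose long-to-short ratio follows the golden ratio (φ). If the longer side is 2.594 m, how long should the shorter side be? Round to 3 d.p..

golden ratio ≈ 1.61803.
Shorter side = 2.594 ÷ 1.61803 ≈ 1.60318 → 1.603 m.

1.603 m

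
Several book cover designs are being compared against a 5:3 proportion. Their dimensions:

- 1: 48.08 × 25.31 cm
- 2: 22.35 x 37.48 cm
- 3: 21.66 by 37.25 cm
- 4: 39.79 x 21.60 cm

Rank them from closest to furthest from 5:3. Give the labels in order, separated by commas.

2, 3, 4, 1

1: 48.08/25.31 ≈ 1.900 → |1.900 − 1.667| = 0.233
2: 37.48/22.35 ≈ 1.677 → |1.677 − 1.667| = 0.010
3: 37.25/21.66 ≈ 1.720 → |1.720 − 1.667| = 0.053
4: 39.79/21.60 ≈ 1.842 → |1.842 − 1.667| = 0.175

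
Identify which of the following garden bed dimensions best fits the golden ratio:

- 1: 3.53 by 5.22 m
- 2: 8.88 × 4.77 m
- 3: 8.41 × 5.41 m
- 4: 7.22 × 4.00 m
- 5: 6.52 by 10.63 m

Target golden ratio ≈ 1.618.
1: 1.479 (Δ0.139)  2: 1.862 (Δ0.244)  3: 1.555 (Δ0.063)  4: 1.805 (Δ0.187)  5: 1.630 (Δ0.012)

5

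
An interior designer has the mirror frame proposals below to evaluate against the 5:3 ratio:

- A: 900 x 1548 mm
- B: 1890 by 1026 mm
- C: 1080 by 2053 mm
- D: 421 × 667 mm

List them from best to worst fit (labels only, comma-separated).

A, D, B, C

Ratios: A = 1548 / 900 ≈ 1.720; B = 1890 / 1026 ≈ 1.842; C = 2053 / 1080 ≈ 1.901; D = 667 / 421 ≈ 1.584.
|Δ from 1.667|: A 0.053; B 0.175; C 0.234; D 0.083.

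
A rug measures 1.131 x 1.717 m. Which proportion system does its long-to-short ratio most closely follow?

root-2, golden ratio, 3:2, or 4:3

1.717/1.131 ≈ 1.518. Nearest candidates are 3:2 (1.500, off by 0.018) and golden ratio (1.618, off by 0.100).

3:2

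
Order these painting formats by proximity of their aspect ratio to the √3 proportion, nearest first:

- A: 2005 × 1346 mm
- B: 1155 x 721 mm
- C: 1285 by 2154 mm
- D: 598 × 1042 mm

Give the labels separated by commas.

Ratios: A = 2005 / 1346 ≈ 1.490; B = 1155 / 721 ≈ 1.602; C = 2154 / 1285 ≈ 1.676; D = 1042 / 598 ≈ 1.742.
|Δ from 1.732|: A 0.242; B 0.130; C 0.056; D 0.010.

D, C, B, A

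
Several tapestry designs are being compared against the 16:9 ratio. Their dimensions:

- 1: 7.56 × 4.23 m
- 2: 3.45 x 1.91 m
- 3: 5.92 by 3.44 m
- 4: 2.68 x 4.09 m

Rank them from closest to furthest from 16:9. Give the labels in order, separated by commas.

1, 2, 3, 4

1: 7.56/4.23 ≈ 1.787 → |1.787 − 1.778| = 0.009
2: 3.45/1.91 ≈ 1.806 → |1.806 − 1.778| = 0.028
3: 5.92/3.44 ≈ 1.721 → |1.721 − 1.778| = 0.057
4: 4.09/2.68 ≈ 1.526 → |1.526 − 1.778| = 0.252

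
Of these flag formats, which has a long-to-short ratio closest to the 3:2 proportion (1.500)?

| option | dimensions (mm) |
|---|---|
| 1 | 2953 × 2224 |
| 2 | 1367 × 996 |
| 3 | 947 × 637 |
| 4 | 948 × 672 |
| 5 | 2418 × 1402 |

Ratios (long/short): 1 ≈ 1.328; 2 ≈ 1.372; 3 ≈ 1.487; 4 ≈ 1.411; 5 ≈ 1.725.
3:2 ≈ 1.500; option 3 is nearest (Δ 0.013).

3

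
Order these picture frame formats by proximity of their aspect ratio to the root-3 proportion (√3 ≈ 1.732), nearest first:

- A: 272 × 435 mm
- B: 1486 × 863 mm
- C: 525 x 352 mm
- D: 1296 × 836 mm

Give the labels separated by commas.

B, A, D, C

Ratios: A = 435 / 272 ≈ 1.599; B = 1486 / 863 ≈ 1.722; C = 525 / 352 ≈ 1.491; D = 1296 / 836 ≈ 1.550.
|Δ from 1.732|: A 0.133; B 0.010; C 0.241; D 0.182.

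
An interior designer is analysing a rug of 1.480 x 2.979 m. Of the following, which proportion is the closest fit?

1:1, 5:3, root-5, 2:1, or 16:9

Ratio = 2.979 / 1.480 ≈ 2.013.
Distances: 1:1 1.000 (Δ 1.013); 5:3 1.667 (Δ 0.346); root-5 2.236 (Δ 0.223); 2:1 2.000 (Δ 0.013); 16:9 1.778 (Δ 0.235).

2:1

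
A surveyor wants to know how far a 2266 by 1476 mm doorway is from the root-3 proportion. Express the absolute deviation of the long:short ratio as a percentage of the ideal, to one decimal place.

11.4%

Ratio = 2266 / 1476 ≈ 1.5352.
Ideal root-3 ≈ 1.7321. |1.5352 − 1.7321| / 1.7321 ≈ 11.37% → 11.4%.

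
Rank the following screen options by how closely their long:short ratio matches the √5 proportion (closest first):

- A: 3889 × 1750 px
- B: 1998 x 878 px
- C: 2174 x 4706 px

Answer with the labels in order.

Ratios: A = 3889 / 1750 ≈ 2.222; B = 1998 / 878 ≈ 2.276; C = 4706 / 2174 ≈ 2.165.
|Δ from 2.236|: A 0.014; B 0.040; C 0.071.

A, B, C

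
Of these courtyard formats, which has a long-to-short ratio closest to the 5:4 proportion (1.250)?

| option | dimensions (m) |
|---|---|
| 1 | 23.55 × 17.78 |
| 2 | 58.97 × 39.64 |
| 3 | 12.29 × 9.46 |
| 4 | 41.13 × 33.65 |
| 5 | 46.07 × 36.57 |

5

Target 5:4 ≈ 1.250.
1: 1.325 (Δ0.075)  2: 1.488 (Δ0.238)  3: 1.299 (Δ0.049)  4: 1.222 (Δ0.028)  5: 1.260 (Δ0.010)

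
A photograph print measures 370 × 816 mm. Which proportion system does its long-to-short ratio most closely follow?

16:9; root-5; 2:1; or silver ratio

816/370 ≈ 2.205. Nearest candidates are root-5 (2.236, off by 0.031) and 2:1 (2.000, off by 0.205).

root-5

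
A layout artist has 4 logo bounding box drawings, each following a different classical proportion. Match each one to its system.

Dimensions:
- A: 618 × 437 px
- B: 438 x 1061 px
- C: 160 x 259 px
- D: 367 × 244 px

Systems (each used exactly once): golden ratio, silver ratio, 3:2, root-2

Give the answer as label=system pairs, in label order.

Ratios: A ≈ 1.414; B ≈ 2.422; C ≈ 1.619; D ≈ 1.504.
Targets: golden ratio ≈ 1.618; silver ratio ≈ 2.414; 3:2 ≈ 1.500; root-2 ≈ 1.414.

A=root-2, B=silver ratio, C=golden ratio, D=3:2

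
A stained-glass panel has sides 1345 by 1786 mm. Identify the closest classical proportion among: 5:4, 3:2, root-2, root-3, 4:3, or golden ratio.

Ratio = 1786 / 1345 ≈ 1.328.
Distances: 5:4 1.250 (Δ 0.078); 3:2 1.500 (Δ 0.172); root-2 1.414 (Δ 0.086); root-3 1.732 (Δ 0.404); 4:3 1.333 (Δ 0.005); golden ratio 1.618 (Δ 0.290).

4:3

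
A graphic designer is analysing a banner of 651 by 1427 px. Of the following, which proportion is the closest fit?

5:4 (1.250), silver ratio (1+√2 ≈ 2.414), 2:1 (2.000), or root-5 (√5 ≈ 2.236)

root-5

1427/651 ≈ 2.192. Nearest candidates are root-5 (2.236, off by 0.044) and 2:1 (2.000, off by 0.192).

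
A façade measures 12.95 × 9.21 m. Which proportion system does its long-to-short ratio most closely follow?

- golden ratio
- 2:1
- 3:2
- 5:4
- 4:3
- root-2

12.95/9.21 ≈ 1.406. Nearest candidates are root-2 (1.414, off by 0.008) and 4:3 (1.333, off by 0.073).

root-2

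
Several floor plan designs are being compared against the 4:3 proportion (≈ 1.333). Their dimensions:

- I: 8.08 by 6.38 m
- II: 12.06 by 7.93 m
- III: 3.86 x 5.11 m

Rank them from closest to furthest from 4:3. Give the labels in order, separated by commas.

Ratios: I = 8.08 / 6.38 ≈ 1.266; II = 12.06 / 7.93 ≈ 1.521; III = 5.11 / 3.86 ≈ 1.324.
|Δ from 1.333|: I 0.067; II 0.188; III 0.009.

III, I, II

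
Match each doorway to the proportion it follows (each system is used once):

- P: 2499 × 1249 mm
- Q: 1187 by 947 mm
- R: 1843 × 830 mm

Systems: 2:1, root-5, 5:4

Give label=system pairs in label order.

Ratios: P ≈ 2.001; Q ≈ 1.253; R ≈ 2.220.
Targets: 2:1 ≈ 2.000; root-5 ≈ 2.236; 5:4 ≈ 1.250.

P=2:1, Q=5:4, R=root-5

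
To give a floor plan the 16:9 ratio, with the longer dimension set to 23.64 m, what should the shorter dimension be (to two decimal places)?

16:9 ≈ 1.77778.
Shorter side = 23.64 ÷ 1.77778 ≈ 13.2975 → 13.30 m.

13.30 m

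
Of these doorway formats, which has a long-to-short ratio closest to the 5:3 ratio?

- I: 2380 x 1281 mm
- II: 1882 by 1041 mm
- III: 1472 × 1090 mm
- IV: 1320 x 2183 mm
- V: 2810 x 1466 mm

Ratios (long/short): I ≈ 1.858; II ≈ 1.808; III ≈ 1.350; IV ≈ 1.654; V ≈ 1.917.
5:3 ≈ 1.667; option IV is nearest (Δ 0.013).

IV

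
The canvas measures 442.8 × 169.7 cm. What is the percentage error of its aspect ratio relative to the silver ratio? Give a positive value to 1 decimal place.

Ratio = 442.8 / 169.7 ≈ 2.6093.
Ideal silver ratio ≈ 2.4142. |2.6093 − 2.4142| / 2.4142 ≈ 8.08% → 8.1%.

8.1%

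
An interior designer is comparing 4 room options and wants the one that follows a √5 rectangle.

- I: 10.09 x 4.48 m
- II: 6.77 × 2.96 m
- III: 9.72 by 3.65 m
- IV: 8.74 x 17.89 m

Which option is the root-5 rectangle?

I

Target root-5 ≈ 2.236.
I: 2.252 (Δ0.016)  II: 2.287 (Δ0.051)  III: 2.663 (Δ0.427)  IV: 2.047 (Δ0.189)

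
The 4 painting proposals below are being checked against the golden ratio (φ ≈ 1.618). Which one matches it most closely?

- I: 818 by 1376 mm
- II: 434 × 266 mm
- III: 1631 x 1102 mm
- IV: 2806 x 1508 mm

II

Ratios (long/short): I ≈ 1.682; II ≈ 1.632; III ≈ 1.480; IV ≈ 1.861.
golden ratio ≈ 1.618; option II is nearest (Δ 0.014).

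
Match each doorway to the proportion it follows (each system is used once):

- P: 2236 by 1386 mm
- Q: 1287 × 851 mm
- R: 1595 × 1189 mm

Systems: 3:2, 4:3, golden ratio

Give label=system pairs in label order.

P = 2236/1386 ≈ 1.613 → golden ratio (1.618)
Q = 1287/851 ≈ 1.512 → 3:2 (1.500)
R = 1595/1189 ≈ 1.341 → 4:3 (1.333)

P=golden ratio, Q=3:2, R=4:3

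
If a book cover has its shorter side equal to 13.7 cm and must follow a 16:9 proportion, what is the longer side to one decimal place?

16:9 ≈ 1.77778.
Longer side = 13.7 × 1.77778 ≈ 24.356 → 24.4 cm.

24.4 cm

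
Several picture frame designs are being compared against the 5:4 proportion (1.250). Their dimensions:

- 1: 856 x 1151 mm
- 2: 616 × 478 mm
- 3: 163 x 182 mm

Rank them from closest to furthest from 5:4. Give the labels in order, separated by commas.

2, 1, 3

Ratios: 1 = 1151 / 856 ≈ 1.345; 2 = 616 / 478 ≈ 1.289; 3 = 182 / 163 ≈ 1.117.
|Δ from 1.250|: 1 0.095; 2 0.039; 3 0.133.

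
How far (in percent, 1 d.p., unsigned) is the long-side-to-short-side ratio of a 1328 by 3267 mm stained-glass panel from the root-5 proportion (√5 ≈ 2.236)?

10.0%

Ratio = 3267 / 1328 ≈ 2.4601.
Ideal root-5 ≈ 2.2361. |2.4601 − 2.2361| / 2.2361 ≈ 10.02% → 10.0%.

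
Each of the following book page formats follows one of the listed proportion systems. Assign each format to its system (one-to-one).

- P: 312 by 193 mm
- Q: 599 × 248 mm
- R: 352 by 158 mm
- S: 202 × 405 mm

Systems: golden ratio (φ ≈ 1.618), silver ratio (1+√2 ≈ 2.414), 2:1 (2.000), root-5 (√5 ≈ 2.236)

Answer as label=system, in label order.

Ratios: P ≈ 1.617; Q ≈ 2.415; R ≈ 2.228; S ≈ 2.005.
Targets: golden ratio ≈ 1.618; silver ratio ≈ 2.414; 2:1 ≈ 2.000; root-5 ≈ 2.236.

P=golden ratio, Q=silver ratio, R=root-5, S=2:1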